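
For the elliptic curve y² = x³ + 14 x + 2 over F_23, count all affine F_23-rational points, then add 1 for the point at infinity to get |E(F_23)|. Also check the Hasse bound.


Affine points = {(0, 5), (0, 18), (3, 5), (3, 18), (5, 6), (5, 17), (6, 7), (6, 16), (7, 11), (7, 12), (9, 11), (9, 12), (12, 9), (12, 14), (13, 9), (13, 14), (17, 1), (17, 22), (20, 5), (20, 18), (21, 9), (21, 14)}; affine count = 22; |E(F_23)| = 23.

Discriminant check: Δ ∝ 4a³ + 27b² = 4·14³ + 27·2² = 4·2744 + 27·4 ≡ 21 (mod 23). Nonzero ⇒ E is nonsingular.
For each x ∈ F_23, compute rhs = x³ + 14·x + 2 mod 23, then count y ∈ F_23 with y² ≡ rhs.
  x = 0: rhs = 2, matching y values: 5, 18 (2 points).
  x = 1: rhs = 17, matching y values: none (0 points).
  x = 2: rhs = 15, matching y values: none (0 points).
  x = 3: rhs = 2, matching y values: 5, 18 (2 points).
  x = 4: rhs = 7, matching y values: none (0 points).
  x = 5: rhs = 13, matching y values: 6, 17 (2 points).
  x = 6: rhs = 3, matching y values: 7, 16 (2 points).
  x = 7: rhs = 6, matching y values: 11, 12 (2 points).
  x = 8: rhs = 5, matching y values: none (0 points).
  x = 9: rhs = 6, matching y values: 11, 12 (2 points).
  x = 10: rhs = 15, matching y values: none (0 points).
  x = 11: rhs = 15, matching y values: none (0 points).
  x = 12: rhs = 12, matching y values: 9, 14 (2 points).
  x = 13: rhs = 12, matching y values: 9, 14 (2 points).
  x = 14: rhs = 21, matching y values: none (0 points).
  x = 15: rhs = 22, matching y values: none (0 points).
  x = 16: rhs = 21, matching y values: none (0 points).
  x = 17: rhs = 1, matching y values: 1, 22 (2 points).
  x = 18: rhs = 14, matching y values: none (0 points).
  x = 19: rhs = 20, matching y values: none (0 points).
  x = 20: rhs = 2, matching y values: 5, 18 (2 points).
  x = 21: rhs = 12, matching y values: 9, 14 (2 points).
  x = 22: rhs = 10, matching y values: none (0 points).
Total affine count: 22.
Full point count |E(F_23)| = 22 + 1 = 23.
Hasse bound: |23 − (23+1)| = |-1| = 1 ≤ 2√23 ≈ 9.5917 ✓.


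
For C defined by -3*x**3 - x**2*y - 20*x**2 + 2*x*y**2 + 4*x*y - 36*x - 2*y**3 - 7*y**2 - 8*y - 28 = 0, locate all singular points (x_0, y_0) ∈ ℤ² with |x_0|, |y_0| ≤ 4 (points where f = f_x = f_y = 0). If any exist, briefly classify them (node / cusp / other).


Singular points: {(-2, -2)}; classification: cusp.

Compute partial derivatives:
  f_x = -9*x**2 - 2*x*y - 40*x + 2*y**2 + 4*y - 36.
  f_y = -x**2 + 4*x*y + 4*x - 6*y**2 - 14*y - 8.
Scan x_0 ∈ {−4, ..., 4}. For each x_0, f_y(x_0, y) is a polynomial in y; find its integer roots y ∈ {−4, ..., 4}, then test f_x and f at those candidates.
  x = -4: f_y(-4, y) = -6*y**2 - 30*y - 40; no integer root y with |y| ≤ 4.
  x = -3: f_y(-3, y) = -6*y**2 - 26*y - 29; no integer root y with |y| ≤ 4.
  x = -2: f_y(-2, y) = -6*y**2 - 22*y - 20; vanishes at y ∈ {-2}. (-2, -2): f_x = 0, f = 0 — SINGULAR.
  x = -1: f_y(-1, y) = -6*y**2 - 18*y - 13; no integer root y with |y| ≤ 4.
  x = 0: f_y(0, y) = -6*y**2 - 14*y - 8; vanishes at y ∈ {-1}. (0, -1): f_x = -38 ≠ 0.
  x = 1: f_y(1, y) = -6*y**2 - 10*y - 5; no integer root y with |y| ≤ 4.
  x = 2: f_y(2, y) = -6*y**2 - 6*y - 4; no integer root y with |y| ≤ 4.
  x = 3: f_y(3, y) = -6*y**2 - 2*y - 5; no integer root y with |y| ≤ 4.
  x = 4: f_y(4, y) = -6*y**2 + 2*y - 8; no integer root y with |y| ≤ 4.
Only singular point on the grid: (-2, -2).
Classify: substitute x = -2 + u, y = -2 + v and expand: f = -3*u**3 - u**2*v + 2*u*v**2 - 2*v**3 + v**2.
No constant or linear terms (consistent with a singular point). Quadratic part: v**2. Cubic part: -3*u**3 - u**2*v + 2*u*v**2 - 2*v**3.
The quadratic part v**2 is a perfect square, so there is a single (double) tangent line v = 0, i.e. y = -2. Restricting the cubic part to that line (v = 0) leaves -3*u**3 ≠ 0, so f is not divisible by v and the branch is v² ≈ 3*u**3 to lowest order — this is a cusp.
Classification: cusp.


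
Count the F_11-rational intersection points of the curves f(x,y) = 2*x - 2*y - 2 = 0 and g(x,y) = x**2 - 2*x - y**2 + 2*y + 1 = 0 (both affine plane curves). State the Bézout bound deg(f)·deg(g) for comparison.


Common zeros: {(1, 0)}; count = 1; Bézout bound = 2.

deg(f) = 1, deg(g) = 2, so Bézout bound = 2.
Scan x ∈ F_11. For each x, list the y ∈ F_11 with f(x, y) ≡ 0 and those with g(x, y) ≡ 0 (mod 11); the common zeros in that column are the intersection.
  x = 0: f ≡ 0 at y ∈ {10}; g ≡ 0 at y ∈ ∅; common: ∅.
  x = 1: f ≡ 0 at y ∈ {0}; g ≡ 0 at y ∈ {0, 2}; common: {0}.
  x = 2: f ≡ 0 at y ∈ {1}; g ≡ 0 at y ∈ ∅; common: ∅.
  x = 3: f ≡ 0 at y ∈ {2}; g ≡ 0 at y ∈ {5, 8}; common: ∅.
  x = 4: f ≡ 0 at y ∈ {3}; g ≡ 0 at y ∈ ∅; common: ∅.
  x = 5: f ≡ 0 at y ∈ {4}; g ≡ 0 at y ∈ ∅; common: ∅.
  x = 6: f ≡ 0 at y ∈ {5}; g ≡ 0 at y ∈ {3, 10}; common: ∅.
  x = 7: f ≡ 0 at y ∈ {6}; g ≡ 0 at y ∈ {3, 10}; common: ∅.
  x = 8: f ≡ 0 at y ∈ {7}; g ≡ 0 at y ∈ ∅; common: ∅.
  x = 9: f ≡ 0 at y ∈ {8}; g ≡ 0 at y ∈ ∅; common: ∅.
  x = 10: f ≡ 0 at y ∈ {9}; g ≡ 0 at y ∈ {5, 8}; common: ∅.
Collecting: common zeros = {(1, 0)}, so the count is 1.
Comparison with the Bézout bound: 1 ≤ 2 = deg(f)·deg(g), as expected for curves with no common component (the affine F_11-count falls short of the bound because intersections may lie at infinity, over extension fields, or carry multiplicity).


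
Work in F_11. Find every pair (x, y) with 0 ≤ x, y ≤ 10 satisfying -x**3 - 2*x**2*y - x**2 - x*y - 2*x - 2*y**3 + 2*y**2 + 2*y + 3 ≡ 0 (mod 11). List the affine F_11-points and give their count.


Affine F_11-points: {(0, 5), (1, 2), (2, 5), (3, 3), (4, 6), (5, 3), (7, 1), (7, 3), (7, 8), (8, 4), (8, 9), (8, 10), (9, 0), (9, 5), (9, 7)}; count = 15.

For each of the 121 pairs (x, y) ∈ F_11², evaluate f(x, y) mod 11. Record the zeros.
  x = 0: [0↦3, 1↦5, 2↦10, 3↦6, 4↦3, 5↦0, 6↦7, 7↦1, 8↦3, 9↦1, 10↦5]  zeros at y ∈ {5}
  x = 1: [0↦10, 1↦9, 2↦0, 3↦4, 4↦9, 5↦3, 6↦7, 7↦9, 8↦8, 9↦3, 10↦4]  zeros at y ∈ {2}
  x = 2: [0↦9, 1↦1, 2↦7, 3↦4, 4↦2, 5↦0, 6↦8, 7↦3, 8↦6, 9↦5, 10↦10]  zeros at y ∈ {5}
  x = 3: [0↦5, 1↦8, 2↦3, 3↦0, 4↦9, 5↦7, 6↦4, 7↦10, 8↦2, 9↦1, 10↦6]  zeros at y ∈ {3}
  x = 4: [0↦3, 1↦2, 2↦4, 3↦8, 4↦2, 5↦7, 6↦0, 7↦2, 8↦1, 9↦7, 10↦8]  zeros at y ∈ {6}
  x = 5: [0↦8, 1↦10, 2↦4, 3↦0, 4↦8, 5↦5, 6↦1, 7↦6, 8↦8, 9↦6, 10↦10]  zeros at y ∈ {3}
  x = 6: [0↦3, 1↦4, 2↦8, 3↦3, 4↦10, 5↦6, 6↦1, 7↦5, 8↦6, 9↦3, 10↦6]  zeros at y ∈ ∅
  x = 7: [0↦4, 1↦0, 2↦10, 3↦0, 4↦2, 5↦4, 6↦5, 7↦4, 8↦0, 9↦3, 10↦1]  zeros at y ∈ {1, 3, 8}
  x = 8: [0↦5, 1↦3, 2↦4, 3↦7, 4↦0, 5↦4, 6↦7, 7↦8, 8↦6, 9↦0, 10↦0]  zeros at y ∈ {4, 9, 10}
  x = 9: [0↦0, 1↦7, 2↦6, 3↦7, 4↦9, 5↦0, 6↦1, 7↦0, 8↦7, 9↦10, 10↦8]  zeros at y ∈ {0, 5, 7}
  x = 10: [0↦5, 1↦6, 2↦10, 3↦5, 4↦1, 5↦8, 6↦3, 7↦7, 8↦8, 9↦5, 10↦8]  zeros at y ∈ ∅
Collecting zeros: affine points = {(0, 5), (1, 2), (2, 5), (3, 3), (4, 6), (5, 3), (7, 1), (7, 3), (7, 8), (8, 4), (8, 9), (8, 10), (9, 0), (9, 5), (9, 7)}.
Total count |C(F_11)_aff| = 15.


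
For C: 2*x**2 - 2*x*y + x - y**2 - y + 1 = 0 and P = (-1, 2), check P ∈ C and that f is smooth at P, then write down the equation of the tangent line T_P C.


Tangent line at P: -7*x - 3*y - 1 = 0.

Step 1: f(-1, 2) = 0, so P lies on C.
Step 2: partial derivatives
  f_x(x, y) = 4*x - 2*y + 1, f_y(x, y) = -2*x - 2*y - 1.
  f_x(P) = -7, f_y(P) = -3 (gradient nonzero, so P is smooth).
Step 3: tangent line at P: -7·(x − -1) + -3·(y − 2) = 0.
Expanding: -7*x - 3*y - 1 = 0.


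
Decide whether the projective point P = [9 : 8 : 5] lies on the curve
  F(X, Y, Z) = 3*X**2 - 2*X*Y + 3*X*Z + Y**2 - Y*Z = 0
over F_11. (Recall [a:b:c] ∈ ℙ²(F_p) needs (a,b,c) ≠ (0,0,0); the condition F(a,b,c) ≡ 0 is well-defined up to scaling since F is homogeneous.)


F(9,8,5) ≡ 5 (mod 11); P is NOT on the curve.

Evaluate F(9, 8, 5) term-by-term (mod 11).
  3*X**2 ↦ 3·81·1·1 = 243
  -2*X*Y ↦ -2·9·8·1 = -144
  3*X*Z ↦ 3·9·1·5 = 135
  Y**2 ↦ 1·1·64·1 = 64
  -Y*Z ↦ -1·1·8·5 = -40
Sum: F(9, 8, 5) = (243) + (-144) + (135) + (64) + (-40) = 258.
Reducing mod 11: 258 ≡ 5 (mod 11).
Since F(a, b, c) ≡ 5 ≠ 0 (mod 11), P does NOT lie on the curve.


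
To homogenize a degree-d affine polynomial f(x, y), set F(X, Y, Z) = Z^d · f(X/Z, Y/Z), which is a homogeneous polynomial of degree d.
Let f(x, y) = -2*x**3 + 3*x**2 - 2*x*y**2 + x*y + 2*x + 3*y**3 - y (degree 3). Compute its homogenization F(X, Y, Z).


F(X, Y, Z) = -2*X**3 + 3*X**2*Z - 2*X*Y**2 + X*Y*Z + 2*X*Z**2 + 3*Y**3 - Y*Z**2

deg(f) = 3.
Substitute x = X/Z, y = Y/Z into f, then multiply by Z^3.
  monomial -2·x^3·y^0 ↦ -2·X^3·Y^0·Z^0.
  monomial 3·x^2·y^0 ↦ 3·X^2·Y^0·Z^1.
  monomial -2·x^1·y^2 ↦ -2·X^1·Y^2·Z^0.
  monomial 1·x^1·y^1 ↦ 1·X^1·Y^1·Z^1.
  monomial 2·x^1·y^0 ↦ 2·X^1·Y^0·Z^2.
  monomial 3·x^0·y^3 ↦ 3·X^0·Y^3·Z^0.
  monomial -1·x^0·y^1 ↦ -1·X^0·Y^1·Z^2.
Collecting: F(X, Y, Z) = -2*X**3 + 3*X**2*Z - 2*X*Y**2 + X*Y*Z + 2*X*Z**2 + 3*Y**3 - Y*Z**2.


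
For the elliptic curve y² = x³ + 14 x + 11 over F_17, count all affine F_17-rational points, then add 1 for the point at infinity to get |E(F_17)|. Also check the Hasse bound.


Affine points = {(1, 3), (1, 14), (2, 8), (2, 9), (5, 6), (5, 11), (9, 4), (9, 13), (11, 0), (15, 3), (15, 14), (16, 8), (16, 9)}; affine count = 13; |E(F_17)| = 14.

Discriminant check: Δ ∝ 4a³ + 27b² = 4·14³ + 27·11² = 4·2744 + 27·121 ≡ 14 (mod 17). Nonzero ⇒ E is nonsingular.
For each x ∈ F_17, compute rhs = x³ + 14·x + 11 mod 17, then count y ∈ F_17 with y² ≡ rhs.
  x = 0: rhs = 11, matching y values: none (0 points).
  x = 1: rhs = 9, matching y values: 3, 14 (2 points).
  x = 2: rhs = 13, matching y values: 8, 9 (2 points).
  x = 3: rhs = 12, matching y values: none (0 points).
  x = 4: rhs = 12, matching y values: none (0 points).
  x = 5: rhs = 2, matching y values: 6, 11 (2 points).
  x = 6: rhs = 5, matching y values: none (0 points).
  x = 7: rhs = 10, matching y values: none (0 points).
  x = 8: rhs = 6, matching y values: none (0 points).
  x = 9: rhs = 16, matching y values: 4, 13 (2 points).
  x = 10: rhs = 12, matching y values: none (0 points).
  x = 11: rhs = 0, matching y values: 0 (1 points).
  x = 12: rhs = 3, matching y values: none (0 points).
  x = 13: rhs = 10, matching y values: none (0 points).
  x = 14: rhs = 10, matching y values: none (0 points).
  x = 15: rhs = 9, matching y values: 3, 14 (2 points).
  x = 16: rhs = 13, matching y values: 8, 9 (2 points).
Total affine count: 13.
Full point count |E(F_17)| = 13 + 1 = 14.
Hasse bound: |14 − (17+1)| = |-4| = 4 ≤ 2√17 ≈ 8.2462 ✓.


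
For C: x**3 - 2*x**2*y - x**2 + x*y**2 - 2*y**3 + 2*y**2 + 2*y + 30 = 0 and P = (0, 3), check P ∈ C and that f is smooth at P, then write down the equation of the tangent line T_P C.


Tangent line at P: 9*x - 40*y + 120 = 0.

Step 1: f(0, 3) = 0, so P lies on C.
Step 2: partial derivatives
  f_x(x, y) = 3*x**2 - 4*x*y - 2*x + y**2, f_y(x, y) = -2*x**2 + 2*x*y - 6*y**2 + 4*y + 2.
  f_x(P) = 9, f_y(P) = -40 (gradient nonzero, so P is smooth).
Step 3: tangent line at P: 9·(x − 0) + -40·(y − 3) = 0.
Expanding: 9*x - 40*y + 120 = 0.


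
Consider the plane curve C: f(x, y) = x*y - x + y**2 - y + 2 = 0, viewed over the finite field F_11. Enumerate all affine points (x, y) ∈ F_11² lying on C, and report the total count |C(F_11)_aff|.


Affine F_11-points: {(0, 5), (0, 7), (2, 0), (2, 10), (7, 2), (7, 3), (9, 6), (9, 8), (10, 4), (10, 9)}; count = 10.

For each of the 121 pairs (x, y) ∈ F_11², evaluate f(x, y) mod 11. Record the zeros.
  x = 0: [0↦2, 1↦2, 2↦4, 3↦8, 4↦3, 5↦0, 6↦10, 7↦0, 8↦3, 9↦8, 10↦4]  zeros at y ∈ {5, 7}
  x = 1: [0↦1, 1↦2, 2↦5, 3↦10, 4↦6, 5↦4, 6↦4, 7↦6, 8↦10, 9↦5, 10↦2]  zeros at y ∈ ∅
  x = 2: [0↦0, 1↦2, 2↦6, 3↦1, 4↦9, 5↦8, 6↦9, 7↦1, 8↦6, 9↦2, 10↦0]  zeros at y ∈ {0, 10}
  x = 3: [0↦10, 1↦2, 2↦7, 3↦3, 4↦1, 5↦1, 6↦3, 7↦7, 8↦2, 9↦10, 10↦9]  zeros at y ∈ ∅
  x = 4: [0↦9, 1↦2, 2↦8, 3↦5, 4↦4, 5↦5, 6↦8, 7↦2, 8↦9, 9↦7, 10↦7]  zeros at y ∈ ∅
  x = 5: [0↦8, 1↦2, 2↦9, 3↦7, 4↦7, 5↦9, 6↦2, 7↦8, 8↦5, 9↦4, 10↦5]  zeros at y ∈ ∅
  x = 6: [0↦7, 1↦2, 2↦10, 3↦9, 4↦10, 5↦2, 6↦7, 7↦3, 8↦1, 9↦1, 10↦3]  zeros at y ∈ ∅
  x = 7: [0↦6, 1↦2, 2↦0, 3↦0, 4↦2, 5↦6, 6↦1, 7↦9, 8↦8, 9↦9, 10↦1]  zeros at y ∈ {2, 3}
  x = 8: [0↦5, 1↦2, 2↦1, 3↦2, 4↦5, 5↦10, 6↦6, 7↦4, 8↦4, 9↦6, 10↦10]  zeros at y ∈ ∅
  x = 9: [0↦4, 1↦2, 2↦2, 3↦4, 4↦8, 5↦3, 6↦0, 7↦10, 8↦0, 9↦3, 10↦8]  zeros at y ∈ {6, 8}
  x = 10: [0↦3, 1↦2, 2↦3, 3↦6, 4↦0, 5↦7, 6↦5, 7↦5, 8↦7, 9↦0, 10↦6]  zeros at y ∈ {4, 9}
Collecting zeros: affine points = {(0, 5), (0, 7), (2, 0), (2, 10), (7, 2), (7, 3), (9, 6), (9, 8), (10, 4), (10, 9)}.
Total count |C(F_11)_aff| = 10.


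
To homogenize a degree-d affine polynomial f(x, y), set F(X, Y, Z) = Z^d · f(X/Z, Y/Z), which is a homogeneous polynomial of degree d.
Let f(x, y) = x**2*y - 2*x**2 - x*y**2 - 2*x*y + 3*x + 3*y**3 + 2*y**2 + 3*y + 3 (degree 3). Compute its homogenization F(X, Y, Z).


F(X, Y, Z) = X**2*Y - 2*X**2*Z - X*Y**2 - 2*X*Y*Z + 3*X*Z**2 + 3*Y**3 + 2*Y**2*Z + 3*Y*Z**2 + 3*Z**3

deg(f) = 3.
Substitute x = X/Z, y = Y/Z into f, then multiply by Z^3.
  monomial 1·x^2·y^1 ↦ 1·X^2·Y^1·Z^0.
  monomial -2·x^2·y^0 ↦ -2·X^2·Y^0·Z^1.
  monomial -1·x^1·y^2 ↦ -1·X^1·Y^2·Z^0.
  monomial -2·x^1·y^1 ↦ -2·X^1·Y^1·Z^1.
  monomial 3·x^1·y^0 ↦ 3·X^1·Y^0·Z^2.
  monomial 3·x^0·y^3 ↦ 3·X^0·Y^3·Z^0.
  monomial 2·x^0·y^2 ↦ 2·X^0·Y^2·Z^1.
  monomial 3·x^0·y^1 ↦ 3·X^0·Y^1·Z^2.
  monomial 3·x^0·y^0 ↦ 3·X^0·Y^0·Z^3.
Collecting: F(X, Y, Z) = X**2*Y - 2*X**2*Z - X*Y**2 - 2*X*Y*Z + 3*X*Z**2 + 3*Y**3 + 2*Y**2*Z + 3*Y*Z**2 + 3*Z**3.


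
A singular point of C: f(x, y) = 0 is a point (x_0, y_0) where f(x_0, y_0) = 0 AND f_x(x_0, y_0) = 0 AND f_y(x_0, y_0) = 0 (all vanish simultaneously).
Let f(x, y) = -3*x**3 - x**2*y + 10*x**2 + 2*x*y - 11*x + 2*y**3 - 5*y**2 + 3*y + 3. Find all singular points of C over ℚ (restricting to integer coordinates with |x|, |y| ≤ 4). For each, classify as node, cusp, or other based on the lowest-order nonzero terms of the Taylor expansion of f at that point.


Singular points: {(1, 1)}; classification: cusp.

Compute partial derivatives:
  f_x = -9*x**2 - 2*x*y + 20*x + 2*y - 11.
  f_y = -x**2 + 2*x + 6*y**2 - 10*y + 3.
Scan x_0 ∈ {−4, ..., 4}. For each x_0, f_y(x_0, y) is a polynomial in y; find its integer roots y ∈ {−4, ..., 4}, then test f_x and f at those candidates.
  x = -4: f_y(-4, y) = 6*y**2 - 10*y - 21; no integer root y with |y| ≤ 4.
  x = -3: f_y(-3, y) = 6*y**2 - 10*y - 12; no integer root y with |y| ≤ 4.
  x = -2: f_y(-2, y) = 6*y**2 - 10*y - 5; no integer root y with |y| ≤ 4.
  x = -1: f_y(-1, y) = 6*y**2 - 10*y; vanishes at y ∈ {0}. (-1, 0): f_x = -40 ≠ 0.
  x = 0: f_y(0, y) = 6*y**2 - 10*y + 3; no integer root y with |y| ≤ 4.
  x = 1: f_y(1, y) = 6*y**2 - 10*y + 4; vanishes at y ∈ {1}. (1, 1): f_x = 0, f = 0 — SINGULAR.
  x = 2: f_y(2, y) = 6*y**2 - 10*y + 3; no integer root y with |y| ≤ 4.
  x = 3: f_y(3, y) = 6*y**2 - 10*y; vanishes at y ∈ {0}. (3, 0): f_x = -32 ≠ 0.
  x = 4: f_y(4, y) = 6*y**2 - 10*y - 5; no integer root y with |y| ≤ 4.
Only singular point on the grid: (1, 1).
Classify: substitute x = 1 + u, y = 1 + v and expand: f = -3*u**3 - u**2*v + 2*v**3 + v**2.
No constant or linear terms (consistent with a singular point). Quadratic part: v**2. Cubic part: -3*u**3 - u**2*v + 2*v**3.
The quadratic part v**2 is a perfect square, so there is a single (double) tangent line v = 0, i.e. y = 1. Restricting the cubic part to that line (v = 0) leaves -3*u**3 ≠ 0, so f is not divisible by v and the branch is v² ≈ 3*u**3 to lowest order — this is a cusp.
Classification: cusp.


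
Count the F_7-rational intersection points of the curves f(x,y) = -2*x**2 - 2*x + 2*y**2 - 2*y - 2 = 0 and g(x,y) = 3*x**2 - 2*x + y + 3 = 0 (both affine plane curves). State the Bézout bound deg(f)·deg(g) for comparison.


Common zeros: ∅; count = 0; Bézout bound = 4.

deg(f) = 2, deg(g) = 2, so Bézout bound = 4.
Scan x ∈ F_7. For each x, list the y ∈ F_7 with f(x, y) ≡ 0 and those with g(x, y) ≡ 0 (mod 7); the common zeros in that column are the intersection.
  x = 0: f ≡ 0 at y ∈ ∅; g ≡ 0 at y ∈ {4}; common: ∅.
  x = 1: f ≡ 0 at y ∈ ∅; g ≡ 0 at y ∈ {3}; common: ∅.
  x = 2: f ≡ 0 at y ∈ {0, 1}; g ≡ 0 at y ∈ {3}; common: ∅.
  x = 3: f ≡ 0 at y ∈ {3, 5}; g ≡ 0 at y ∈ {4}; common: ∅.
  x = 4: f ≡ 0 at y ∈ {0, 1}; g ≡ 0 at y ∈ {6}; common: ∅.
  x = 5: f ≡ 0 at y ∈ ∅; g ≡ 0 at y ∈ {2}; common: ∅.
  x = 6: f ≡ 0 at y ∈ ∅; g ≡ 0 at y ∈ {6}; common: ∅.
Collecting: common zeros = ∅, so the count is 0.
Comparison with the Bézout bound: 0 ≤ 4 = deg(f)·deg(g), as expected for curves with no common component (the affine F_7-count falls short of the bound because intersections may lie at infinity, over extension fields, or carry multiplicity).


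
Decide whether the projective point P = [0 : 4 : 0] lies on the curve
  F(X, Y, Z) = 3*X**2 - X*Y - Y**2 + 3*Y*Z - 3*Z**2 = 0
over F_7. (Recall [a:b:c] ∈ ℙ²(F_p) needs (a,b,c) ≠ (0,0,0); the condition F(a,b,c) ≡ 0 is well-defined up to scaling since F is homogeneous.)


F(0,4,0) ≡ 5 (mod 7); P is NOT on the curve.

Evaluate F(0, 4, 0) term-by-term (mod 7).
  3*X**2 ↦ 3·0·1·1 = 0
  -X*Y ↦ -1·0·4·1 = 0
  -Y**2 ↦ -1·1·16·1 = -16
  3*Y*Z ↦ 3·1·4·0 = 0
  -3*Z**2 ↦ -3·1·1·0 = 0
Sum: F(0, 4, 0) = (0) + (0) + (-16) + (0) + (0) = -16.
Reducing mod 7: -16 ≡ 5 (mod 7).
Since F(a, b, c) ≡ 5 ≠ 0 (mod 7), P does NOT lie on the curve.


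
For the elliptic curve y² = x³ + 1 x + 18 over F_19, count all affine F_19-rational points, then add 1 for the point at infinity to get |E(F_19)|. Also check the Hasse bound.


Affine points = {(1, 1), (1, 18), (2, 3), (2, 16), (7, 8), (7, 11), (8, 5), (8, 14), (11, 7), (11, 12), (13, 9), (13, 10), (15, 8), (15, 11), (16, 8), (16, 11), (18, 4), (18, 15)}; affine count = 18; |E(F_19)| = 19.

Discriminant check: Δ ∝ 4a³ + 27b² = 4·1³ + 27·18² = 4·1 + 27·324 ≡ 12 (mod 19). Nonzero ⇒ E is nonsingular.
For each x ∈ F_19, compute rhs = x³ + 1·x + 18 mod 19, then count y ∈ F_19 with y² ≡ rhs.
  x = 0: rhs = 18, matching y values: none (0 points).
  x = 1: rhs = 1, matching y values: 1, 18 (2 points).
  x = 2: rhs = 9, matching y values: 3, 16 (2 points).
  x = 3: rhs = 10, matching y values: none (0 points).
  x = 4: rhs = 10, matching y values: none (0 points).
  x = 5: rhs = 15, matching y values: none (0 points).
  x = 6: rhs = 12, matching y values: none (0 points).
  x = 7: rhs = 7, matching y values: 8, 11 (2 points).
  x = 8: rhs = 6, matching y values: 5, 14 (2 points).
  x = 9: rhs = 15, matching y values: none (0 points).
  x = 10: rhs = 2, matching y values: none (0 points).
  x = 11: rhs = 11, matching y values: 7, 12 (2 points).
  x = 12: rhs = 10, matching y values: none (0 points).
  x = 13: rhs = 5, matching y values: 9, 10 (2 points).
  x = 14: rhs = 2, matching y values: none (0 points).
  x = 15: rhs = 7, matching y values: 8, 11 (2 points).
  x = 16: rhs = 7, matching y values: 8, 11 (2 points).
  x = 17: rhs = 8, matching y values: none (0 points).
  x = 18: rhs = 16, matching y values: 4, 15 (2 points).
Total affine count: 18.
Full point count |E(F_19)| = 18 + 1 = 19.
Hasse bound: |19 − (19+1)| = |-1| = 1 ≤ 2√19 ≈ 8.7178 ✓.


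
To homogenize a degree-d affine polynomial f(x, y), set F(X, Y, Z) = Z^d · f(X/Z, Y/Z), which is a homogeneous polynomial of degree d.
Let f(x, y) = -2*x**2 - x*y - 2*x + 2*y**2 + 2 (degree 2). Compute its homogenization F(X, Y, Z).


F(X, Y, Z) = -2*X**2 - X*Y - 2*X*Z + 2*Y**2 + 2*Z**2

deg(f) = 2.
Substitute x = X/Z, y = Y/Z into f, then multiply by Z^2.
  monomial -2·x^2·y^0 ↦ -2·X^2·Y^0·Z^0.
  monomial -1·x^1·y^1 ↦ -1·X^1·Y^1·Z^0.
  monomial -2·x^1·y^0 ↦ -2·X^1·Y^0·Z^1.
  monomial 2·x^0·y^2 ↦ 2·X^0·Y^2·Z^0.
  monomial 2·x^0·y^0 ↦ 2·X^0·Y^0·Z^2.
Collecting: F(X, Y, Z) = -2*X**2 - X*Y - 2*X*Z + 2*Y**2 + 2*Z**2.


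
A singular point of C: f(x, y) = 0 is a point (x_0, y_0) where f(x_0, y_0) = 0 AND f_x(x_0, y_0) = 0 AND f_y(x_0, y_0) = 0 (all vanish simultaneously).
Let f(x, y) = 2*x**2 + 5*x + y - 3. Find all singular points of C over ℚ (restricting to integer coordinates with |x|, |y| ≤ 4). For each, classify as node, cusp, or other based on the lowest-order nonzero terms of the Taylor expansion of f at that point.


No singular points in the scanned grid; C is smooth there.

Compute partial derivatives:
  f_x = 4*x + 5.
  f_y = 1.
f_y = 1 is a nonzero constant, so f_y never vanishes: no point (x, y) can satisfy f = f_x = f_y = 0. In particular no (x, y) ∈ {−4, ..., 4}² is singular; the curve is smooth.


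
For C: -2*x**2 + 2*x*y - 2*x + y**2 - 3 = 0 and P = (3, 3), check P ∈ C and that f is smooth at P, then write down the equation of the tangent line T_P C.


Tangent line at P: -8*x + 12*y - 12 = 0.

Step 1: f(3, 3) = 0, so P lies on C.
Step 2: partial derivatives
  f_x(x, y) = -4*x + 2*y - 2, f_y(x, y) = 2*x + 2*y.
  f_x(P) = -8, f_y(P) = 12 (gradient nonzero, so P is smooth).
Step 3: tangent line at P: -8·(x − 3) + 12·(y − 3) = 0.
Expanding: -8*x + 12*y - 12 = 0.


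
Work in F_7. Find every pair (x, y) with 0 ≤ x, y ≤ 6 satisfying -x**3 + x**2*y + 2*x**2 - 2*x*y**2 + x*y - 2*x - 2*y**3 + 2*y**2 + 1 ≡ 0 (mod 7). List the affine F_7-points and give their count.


Affine F_7-points: {(0, 2), (0, 3), (1, 0), (1, 1), (1, 6), (2, 5), (3, 0), (3, 6), (4, 6), (5, 0)}; count = 10.

For each of the 49 pairs (x, y) ∈ F_7², evaluate f(x, y) mod 7. Record the zeros.
  x = 0: [0↦1, 1↦1, 2↦0, 3↦0, 4↦3, 5↦4, 6↦5]  zeros at y ∈ {2, 3}
  x = 1: [0↦0, 1↦0, 2↦2, 3↦1, 4↦6, 5↦5, 6↦0]  zeros at y ∈ {0, 1, 6}
  x = 2: [0↦4, 1↦6, 2↦6, 3↦6, 4↦1, 5↦0, 6↦5]  zeros at y ∈ {5}
  x = 3: [0↦0, 1↦6, 2↦6, 3↦2, 4↦3, 5↦4, 6↦0]  zeros at y ∈ {0, 6}
  x = 4: [0↦3, 1↦1, 2↦3, 3↦4, 4↦6, 5↦4, 6↦0]  zeros at y ∈ {6}
  x = 5: [0↦0, 1↦6, 2↦5, 3↦6, 4↦4, 5↦1, 6↦6]  zeros at y ∈ {0}
  x = 6: [0↦6, 1↦1, 2↦6, 3↦2, 4↦5, 5↦3, 6↦5]  zeros at y ∈ ∅
Collecting zeros: affine points = {(0, 2), (0, 3), (1, 0), (1, 1), (1, 6), (2, 5), (3, 0), (3, 6), (4, 6), (5, 0)}.
Total count |C(F_7)_aff| = 10.


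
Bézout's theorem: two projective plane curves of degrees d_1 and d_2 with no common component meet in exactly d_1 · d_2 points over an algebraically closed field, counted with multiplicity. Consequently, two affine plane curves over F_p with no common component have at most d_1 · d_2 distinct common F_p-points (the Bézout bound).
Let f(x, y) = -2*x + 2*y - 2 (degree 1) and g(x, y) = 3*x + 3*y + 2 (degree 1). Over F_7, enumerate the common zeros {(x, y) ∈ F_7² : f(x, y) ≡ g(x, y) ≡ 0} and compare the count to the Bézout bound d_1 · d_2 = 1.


Common zeros: {(5, 6)}; count = 1; Bézout bound = 1.

deg(f) = 1, deg(g) = 1, so Bézout bound = 1.
Scan x ∈ F_7. For each x, list the y ∈ F_7 with f(x, y) ≡ 0 and those with g(x, y) ≡ 0 (mod 7); the common zeros in that column are the intersection.
  x = 0: f ≡ 0 at y ∈ {1}; g ≡ 0 at y ∈ {4}; common: ∅.
  x = 1: f ≡ 0 at y ∈ {2}; g ≡ 0 at y ∈ {3}; common: ∅.
  x = 2: f ≡ 0 at y ∈ {3}; g ≡ 0 at y ∈ {2}; common: ∅.
  x = 3: f ≡ 0 at y ∈ {4}; g ≡ 0 at y ∈ {1}; common: ∅.
  x = 4: f ≡ 0 at y ∈ {5}; g ≡ 0 at y ∈ {0}; common: ∅.
  x = 5: f ≡ 0 at y ∈ {6}; g ≡ 0 at y ∈ {6}; common: {6}.
  x = 6: f ≡ 0 at y ∈ {0}; g ≡ 0 at y ∈ {5}; common: ∅.
Collecting: common zeros = {(5, 6)}, so the count is 1.
Comparison with the Bézout bound: 1 ≤ 1 = deg(f)·deg(g), as expected for curves with no common component (the bound is attained).


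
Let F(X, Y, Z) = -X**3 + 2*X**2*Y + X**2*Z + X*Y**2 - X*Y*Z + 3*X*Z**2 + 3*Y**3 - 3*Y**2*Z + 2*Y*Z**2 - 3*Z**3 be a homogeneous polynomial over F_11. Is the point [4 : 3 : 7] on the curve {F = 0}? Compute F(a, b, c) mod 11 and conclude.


F(4,3,7) ≡ 6 (mod 11); P is NOT on the curve.

Evaluate F(4, 3, 7) term-by-term (mod 11).
  -X**3 ↦ -1·64·1·1 = -64
  2*X**2*Y ↦ 2·16·3·1 = 96
  X**2*Z ↦ 1·16·1·7 = 112
  X*Y**2 ↦ 1·4·9·1 = 36
  -X*Y*Z ↦ -1·4·3·7 = -84
  3*X*Z**2 ↦ 3·4·1·49 = 588
  3*Y**3 ↦ 3·1·27·1 = 81
  -3*Y**2*Z ↦ -3·1·9·7 = -189
  2*Y*Z**2 ↦ 2·1·3·49 = 294
  -3*Z**3 ↦ -3·1·1·343 = -1029
Sum: F(4, 3, 7) = (-64) + (96) + (112) + (36) + (-84) + (588) + (81) + (-189) + (294) + (-1029) = -159.
Reducing mod 11: -159 ≡ 6 (mod 11).
Since F(a, b, c) ≡ 6 ≠ 0 (mod 11), P does NOT lie on the curve.


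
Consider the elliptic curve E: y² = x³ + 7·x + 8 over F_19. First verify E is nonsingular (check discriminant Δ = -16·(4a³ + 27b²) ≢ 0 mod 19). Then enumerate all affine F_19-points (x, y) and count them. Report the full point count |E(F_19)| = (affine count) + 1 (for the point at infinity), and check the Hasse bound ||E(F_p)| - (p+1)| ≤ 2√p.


Affine points = {(1, 4), (1, 15), (2, 7), (2, 12), (4, 9), (4, 10), (5, 4), (5, 15), (6, 0), (7, 1), (7, 18), (8, 5), (8, 14), (13, 4), (13, 15), (14, 0), (15, 7), (15, 12), (16, 6), (16, 13), (17, 9), (17, 10), (18, 0)}; affine count = 23; |E(F_19)| = 24.

Discriminant check: Δ ∝ 4a³ + 27b² = 4·7³ + 27·8² = 4·343 + 27·64 ≡ 3 (mod 19). Nonzero ⇒ E is nonsingular.
For each x ∈ F_19, compute rhs = x³ + 7·x + 8 mod 19, then count y ∈ F_19 with y² ≡ rhs.
  x = 0: rhs = 8, matching y values: none (0 points).
  x = 1: rhs = 16, matching y values: 4, 15 (2 points).
  x = 2: rhs = 11, matching y values: 7, 12 (2 points).
  x = 3: rhs = 18, matching y values: none (0 points).
  x = 4: rhs = 5, matching y values: 9, 10 (2 points).
  x = 5: rhs = 16, matching y values: 4, 15 (2 points).
  x = 6: rhs = 0, matching y values: 0 (1 points).
  x = 7: rhs = 1, matching y values: 1, 18 (2 points).
  x = 8: rhs = 6, matching y values: 5, 14 (2 points).
  x = 9: rhs = 2, matching y values: none (0 points).
  x = 10: rhs = 14, matching y values: none (0 points).
  x = 11: rhs = 10, matching y values: none (0 points).
  x = 12: rhs = 15, matching y values: none (0 points).
  x = 13: rhs = 16, matching y values: 4, 15 (2 points).
  x = 14: rhs = 0, matching y values: 0 (1 points).
  x = 15: rhs = 11, matching y values: 7, 12 (2 points).
  x = 16: rhs = 17, matching y values: 6, 13 (2 points).
  x = 17: rhs = 5, matching y values: 9, 10 (2 points).
  x = 18: rhs = 0, matching y values: 0 (1 points).
Total affine count: 23.
Full point count |E(F_19)| = 23 + 1 = 24.
Hasse bound: |24 − (19+1)| = |4| = 4 ≤ 2√19 ≈ 8.7178 ✓.


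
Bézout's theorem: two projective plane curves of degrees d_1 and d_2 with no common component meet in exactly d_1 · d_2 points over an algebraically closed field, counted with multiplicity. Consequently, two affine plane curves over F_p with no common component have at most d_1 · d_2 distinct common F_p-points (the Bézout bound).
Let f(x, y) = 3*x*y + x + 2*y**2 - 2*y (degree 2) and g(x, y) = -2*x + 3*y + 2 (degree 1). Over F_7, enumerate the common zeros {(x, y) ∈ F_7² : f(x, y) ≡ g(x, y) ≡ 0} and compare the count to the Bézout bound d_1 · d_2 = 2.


Common zeros: ∅; count = 0; Bézout bound = 2.

deg(f) = 2, deg(g) = 1, so Bézout bound = 2.
Scan x ∈ F_7. For each x, list the y ∈ F_7 with f(x, y) ≡ 0 and those with g(x, y) ≡ 0 (mod 7); the common zeros in that column are the intersection.
  x = 0: f ≡ 0 at y ∈ {0, 1}; g ≡ 0 at y ∈ {4}; common: ∅.
  x = 1: f ≡ 0 at y ∈ {5}; g ≡ 0 at y ∈ {0}; common: ∅.
  x = 2: f ≡ 0 at y ∈ {6}; g ≡ 0 at y ∈ {3}; common: ∅.
  x = 3: f ≡ 0 at y ∈ {3, 4}; g ≡ 0 at y ∈ {6}; common: ∅.
  x = 4: f ≡ 0 at y ∈ ∅; g ≡ 0 at y ∈ {2}; common: ∅.
  x = 5: f ≡ 0 at y ∈ ∅; g ≡ 0 at y ∈ {5}; common: ∅.
  x = 6: f ≡ 0 at y ∈ ∅; g ≡ 0 at y ∈ {1}; common: ∅.
Collecting: common zeros = ∅, so the count is 0.
Comparison with the Bézout bound: 0 ≤ 2 = deg(f)·deg(g), as expected for curves with no common component (the affine F_7-count falls short of the bound because intersections may lie at infinity, over extension fields, or carry multiplicity).


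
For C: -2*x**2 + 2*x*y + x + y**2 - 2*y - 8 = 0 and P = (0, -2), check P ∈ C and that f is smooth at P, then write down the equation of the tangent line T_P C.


Tangent line at P: -3*x - 6*y - 12 = 0.

Step 1: f(0, -2) = 0, so P lies on C.
Step 2: partial derivatives
  f_x(x, y) = -4*x + 2*y + 1, f_y(x, y) = 2*x + 2*y - 2.
  f_x(P) = -3, f_y(P) = -6 (gradient nonzero, so P is smooth).
Step 3: tangent line at P: -3·(x − 0) + -6·(y − -2) = 0.
Expanding: -3*x - 6*y - 12 = 0.


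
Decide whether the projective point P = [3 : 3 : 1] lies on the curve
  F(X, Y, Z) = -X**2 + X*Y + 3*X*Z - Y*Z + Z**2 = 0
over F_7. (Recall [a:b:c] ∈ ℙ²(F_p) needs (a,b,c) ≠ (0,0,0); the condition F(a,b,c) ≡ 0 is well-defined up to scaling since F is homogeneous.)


F(3,3,1) ≡ 0 (mod 7); P is on the curve.

Evaluate F(3, 3, 1) term-by-term (mod 7).
  -X**2 ↦ -1·9·1·1 = -9
  X*Y ↦ 1·3·3·1 = 9
  3*X*Z ↦ 3·3·1·1 = 9
  -Y*Z ↦ -1·1·3·1 = -3
  Z**2 ↦ 1·1·1·1 = 1
Sum: F(3, 3, 1) = (-9) + (9) + (9) + (-3) + (1) = 7.
Reducing mod 7: 7 ≡ 0 (mod 7).
Since F(a, b, c) ≡ 0 (mod 7), P lies on the curve.


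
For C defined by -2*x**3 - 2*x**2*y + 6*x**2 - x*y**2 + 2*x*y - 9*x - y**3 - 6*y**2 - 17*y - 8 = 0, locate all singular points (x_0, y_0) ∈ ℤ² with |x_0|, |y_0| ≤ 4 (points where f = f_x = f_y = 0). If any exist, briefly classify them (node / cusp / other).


Singular points: {(2, -3)}; classification: cusp.

Compute partial derivatives:
  f_x = -6*x**2 - 4*x*y + 12*x - y**2 + 2*y - 9.
  f_y = -2*x**2 - 2*x*y + 2*x - 3*y**2 - 12*y - 17.
Scan x_0 ∈ {−4, ..., 4}. For each x_0, f_y(x_0, y) is a polynomial in y; find its integer roots y ∈ {−4, ..., 4}, then test f_x and f at those candidates.
  x = -4: f_y(-4, y) = -3*y**2 - 4*y - 57; no integer root y with |y| ≤ 4.
  x = -3: f_y(-3, y) = -3*y**2 - 6*y - 41; no integer root y with |y| ≤ 4.
  x = -2: f_y(-2, y) = -3*y**2 - 8*y - 29; no integer root y with |y| ≤ 4.
  x = -1: f_y(-1, y) = -3*y**2 - 10*y - 21; no integer root y with |y| ≤ 4.
  x = 0: f_y(0, y) = -3*y**2 - 12*y - 17; no integer root y with |y| ≤ 4.
  x = 1: f_y(1, y) = -3*y**2 - 14*y - 17; no integer root y with |y| ≤ 4.
  x = 2: f_y(2, y) = -3*y**2 - 16*y - 21; vanishes at y ∈ {-3}. (2, -3): f_x = 0, f = 0 — SINGULAR.
  x = 3: f_y(3, y) = -3*y**2 - 18*y - 29; no integer root y with |y| ≤ 4.
  x = 4: f_y(4, y) = -3*y**2 - 20*y - 41; no integer root y with |y| ≤ 4.
Only singular point on the grid: (2, -3).
Classify: substitute x = 2 + u, y = -3 + v and expand: f = -2*u**3 - 2*u**2*v - u*v**2 - v**3 + v**2.
No constant or linear terms (consistent with a singular point). Quadratic part: v**2. Cubic part: -2*u**3 - 2*u**2*v - u*v**2 - v**3.
The quadratic part v**2 is a perfect square, so there is a single (double) tangent line v = 0, i.e. y = -3. Restricting the cubic part to that line (v = 0) leaves -2*u**3 ≠ 0, so f is not divisible by v and the branch is v² ≈ 2*u**3 to lowest order — this is a cusp.
Classification: cusp.


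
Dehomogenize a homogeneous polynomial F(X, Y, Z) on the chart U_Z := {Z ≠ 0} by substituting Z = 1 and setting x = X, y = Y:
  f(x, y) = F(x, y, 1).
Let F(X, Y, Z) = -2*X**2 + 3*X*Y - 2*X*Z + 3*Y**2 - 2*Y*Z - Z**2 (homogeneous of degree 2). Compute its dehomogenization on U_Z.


f(x, y) = -2*x**2 + 3*x*y - 2*x + 3*y**2 - 2*y - 1

On U_Z we set Z = 1. Each monomial c·X^i·Y^j·Z^k in F becomes c·x^i·y^j·1^k = c·x^i·y^j.
Substituting Z = 1: F(X, Y, 1) = -2*x**2 + 3*x*y - 2*x + 3*y**2 - 2*y - 1.
Note: deg(f) ≤ deg(F) = 2; strict inequality happens when F is divisible by Z (lost terms).


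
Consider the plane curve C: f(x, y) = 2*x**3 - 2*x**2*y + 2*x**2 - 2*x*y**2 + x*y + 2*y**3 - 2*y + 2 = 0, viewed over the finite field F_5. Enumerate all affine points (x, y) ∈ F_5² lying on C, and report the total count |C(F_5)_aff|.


Affine F_5-points: {(0, 3), (1, 4), (2, 2), (2, 3)}; count = 4.

For each of the 25 pairs (x, y) ∈ F_5², evaluate f(x, y) mod 5. Record the zeros.
  x = 0: [0↦2, 1↦2, 2↦4, 3↦0, 4↦2]  zeros at y ∈ {3}
  x = 1: [0↦1, 1↦3, 2↦3, 3↦3, 4↦0]  zeros at y ∈ {4}
  x = 2: [0↦1, 1↦1, 2↦0, 3↦0, 4↦3]  zeros at y ∈ {2, 3}
  x = 3: [0↦4, 1↦3, 2↦2, 3↦3, 4↦3]  zeros at y ∈ ∅
  x = 4: [0↦2, 1↦1, 2↦1, 3↦4, 4↦2]  zeros at y ∈ ∅
Collecting zeros: affine points = {(0, 3), (1, 4), (2, 2), (2, 3)}.
Total count |C(F_5)_aff| = 4.


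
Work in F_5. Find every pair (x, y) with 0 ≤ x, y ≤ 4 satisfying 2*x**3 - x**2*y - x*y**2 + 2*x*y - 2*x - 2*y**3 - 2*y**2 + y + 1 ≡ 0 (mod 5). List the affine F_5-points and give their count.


Affine F_5-points: {(0, 4), (2, 4), (3, 1)}; count = 3.

For each of the 25 pairs (x, y) ∈ F_5², evaluate f(x, y) mod 5. Record the zeros.
  x = 0: [0↦1, 1↦3, 2↦4, 3↦2, 4↦0]  zeros at y ∈ {4}
  x = 1: [0↦1, 1↦3, 2↦2, 3↦1, 4↦3]  zeros at y ∈ ∅
  x = 2: [0↦3, 1↦3, 2↦3, 3↦1, 4↦0]  zeros at y ∈ {4}
  x = 3: [0↦4, 1↦0, 2↦4, 3↦4, 4↦3]  zeros at y ∈ {1}
  x = 4: [0↦1, 1↦1, 2↦2, 3↦2, 4↦4]  zeros at y ∈ ∅
Collecting zeros: affine points = {(0, 4), (2, 4), (3, 1)}.
Total count |C(F_5)_aff| = 3.


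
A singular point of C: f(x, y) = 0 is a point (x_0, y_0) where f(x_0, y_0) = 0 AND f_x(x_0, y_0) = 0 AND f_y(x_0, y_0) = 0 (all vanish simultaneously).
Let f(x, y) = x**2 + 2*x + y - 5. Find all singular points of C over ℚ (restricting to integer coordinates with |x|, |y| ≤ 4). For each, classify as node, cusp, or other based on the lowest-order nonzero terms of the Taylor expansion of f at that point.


No singular points in the scanned grid; C is smooth there.

Compute partial derivatives:
  f_x = 2*x + 2.
  f_y = 1.
f_y = 1 is a nonzero constant, so f_y never vanishes: no point (x, y) can satisfy f = f_x = f_y = 0. In particular no (x, y) ∈ {−4, ..., 4}² is singular; the curve is smooth.


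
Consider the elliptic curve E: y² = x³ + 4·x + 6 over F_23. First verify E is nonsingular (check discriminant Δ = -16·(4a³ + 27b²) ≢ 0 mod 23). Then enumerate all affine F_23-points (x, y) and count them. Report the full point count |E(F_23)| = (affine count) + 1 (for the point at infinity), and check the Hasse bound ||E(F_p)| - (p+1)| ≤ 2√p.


Affine points = {(0, 11), (0, 12), (5, 6), (5, 17), (6, 4), (6, 19), (7, 3), (7, 20), (9, 9), (9, 14), (11, 1), (11, 22), (13, 1), (13, 22), (14, 0), (16, 7), (16, 16), (19, 8), (19, 15), (20, 6), (20, 17), (21, 6), (21, 17), (22, 1), (22, 22)}; affine count = 25; |E(F_23)| = 26.

Discriminant check: Δ ∝ 4a³ + 27b² = 4·4³ + 27·6² = 4·64 + 27·36 ≡ 9 (mod 23). Nonzero ⇒ E is nonsingular.
For each x ∈ F_23, compute rhs = x³ + 4·x + 6 mod 23, then count y ∈ F_23 with y² ≡ rhs.
  x = 0: rhs = 6, matching y values: 11, 12 (2 points).
  x = 1: rhs = 11, matching y values: none (0 points).
  x = 2: rhs = 22, matching y values: none (0 points).
  x = 3: rhs = 22, matching y values: none (0 points).
  x = 4: rhs = 17, matching y values: none (0 points).
  x = 5: rhs = 13, matching y values: 6, 17 (2 points).
  x = 6: rhs = 16, matching y values: 4, 19 (2 points).
  x = 7: rhs = 9, matching y values: 3, 20 (2 points).
  x = 8: rhs = 21, matching y values: none (0 points).
  x = 9: rhs = 12, matching y values: 9, 14 (2 points).
  x = 10: rhs = 11, matching y values: none (0 points).
  x = 11: rhs = 1, matching y values: 1, 22 (2 points).
  x = 12: rhs = 11, matching y values: none (0 points).
  x = 13: rhs = 1, matching y values: 1, 22 (2 points).
  x = 14: rhs = 0, matching y values: 0 (1 points).
  x = 15: rhs = 14, matching y values: none (0 points).
  x = 16: rhs = 3, matching y values: 7, 16 (2 points).
  x = 17: rhs = 19, matching y values: none (0 points).
  x = 18: rhs = 22, matching y values: none (0 points).
  x = 19: rhs = 18, matching y values: 8, 15 (2 points).
  x = 20: rhs = 13, matching y values: 6, 17 (2 points).
  x = 21: rhs = 13, matching y values: 6, 17 (2 points).
  x = 22: rhs = 1, matching y values: 1, 22 (2 points).
Total affine count: 25.
Full point count |E(F_23)| = 25 + 1 = 26.
Hasse bound: |26 − (23+1)| = |2| = 2 ≤ 2√23 ≈ 9.5917 ✓.


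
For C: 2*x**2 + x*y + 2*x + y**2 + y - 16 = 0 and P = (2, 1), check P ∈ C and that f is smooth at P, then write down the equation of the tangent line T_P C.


Tangent line at P: 11*x + 5*y - 27 = 0.

Step 1: f(2, 1) = 0, so P lies on C.
Step 2: partial derivatives
  f_x(x, y) = 4*x + y + 2, f_y(x, y) = x + 2*y + 1.
  f_x(P) = 11, f_y(P) = 5 (gradient nonzero, so P is smooth).
Step 3: tangent line at P: 11·(x − 2) + 5·(y − 1) = 0.
Expanding: 11*x + 5*y - 27 = 0.


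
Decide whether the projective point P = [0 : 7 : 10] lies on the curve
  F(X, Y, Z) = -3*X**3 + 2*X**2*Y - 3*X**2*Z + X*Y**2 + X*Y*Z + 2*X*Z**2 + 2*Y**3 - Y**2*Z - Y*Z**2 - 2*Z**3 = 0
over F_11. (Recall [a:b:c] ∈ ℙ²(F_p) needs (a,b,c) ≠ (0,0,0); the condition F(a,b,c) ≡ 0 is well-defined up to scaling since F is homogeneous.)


F(0,7,10) ≡ 4 (mod 11); P is NOT on the curve.

Evaluate F(0, 7, 10) term-by-term (mod 11).
  -3*X**3 ↦ -3·0·1·1 = 0
  2*X**2*Y ↦ 2·0·7·1 = 0
  -3*X**2*Z ↦ -3·0·1·10 = 0
  X*Y**2 ↦ 1·0·49·1 = 0
  X*Y*Z ↦ 1·0·7·10 = 0
  2*X*Z**2 ↦ 2·0·1·100 = 0
  2*Y**3 ↦ 2·1·343·1 = 686
  -Y**2*Z ↦ -1·1·49·10 = -490
  -Y*Z**2 ↦ -1·1·7·100 = -700
  -2*Z**3 ↦ -2·1·1·1000 = -2000
Sum: F(0, 7, 10) = (0) + (0) + (0) + (0) + (0) + (0) + (686) + (-490) + (-700) + (-2000) = -2504.
Reducing mod 11: -2504 ≡ 4 (mod 11).
Since F(a, b, c) ≡ 4 ≠ 0 (mod 11), P does NOT lie on the curve.


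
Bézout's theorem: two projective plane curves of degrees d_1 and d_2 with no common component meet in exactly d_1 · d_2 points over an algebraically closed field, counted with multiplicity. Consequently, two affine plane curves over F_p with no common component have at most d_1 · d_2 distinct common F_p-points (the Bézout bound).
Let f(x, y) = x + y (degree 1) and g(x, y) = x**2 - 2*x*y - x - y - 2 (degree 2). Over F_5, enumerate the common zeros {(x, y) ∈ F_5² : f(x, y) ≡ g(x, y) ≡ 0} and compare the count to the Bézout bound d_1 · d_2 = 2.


Common zeros: {(2, 3), (3, 2)}; count = 2; Bézout bound = 2.

deg(f) = 1, deg(g) = 2, so Bézout bound = 2.
Scan x ∈ F_5. For each x, list the y ∈ F_5 with f(x, y) ≡ 0 and those with g(x, y) ≡ 0 (mod 5); the common zeros in that column are the intersection.
  x = 0: f ≡ 0 at y ∈ {0}; g ≡ 0 at y ∈ {3}; common: ∅.
  x = 1: f ≡ 0 at y ∈ {4}; g ≡ 0 at y ∈ {1}; common: ∅.
  x = 2: f ≡ 0 at y ∈ {3}; g ≡ 0 at y ∈ {0, 1, 2, 3, 4}; common: {3}.
  x = 3: f ≡ 0 at y ∈ {2}; g ≡ 0 at y ∈ {2}; common: {2}.
  x = 4: f ≡ 0 at y ∈ {1}; g ≡ 0 at y ∈ {0}; common: ∅.
Collecting: common zeros = {(2, 3), (3, 2)}, so the count is 2.
Comparison with the Bézout bound: 2 ≤ 2 = deg(f)·deg(g), as expected for curves with no common component (the bound is attained).


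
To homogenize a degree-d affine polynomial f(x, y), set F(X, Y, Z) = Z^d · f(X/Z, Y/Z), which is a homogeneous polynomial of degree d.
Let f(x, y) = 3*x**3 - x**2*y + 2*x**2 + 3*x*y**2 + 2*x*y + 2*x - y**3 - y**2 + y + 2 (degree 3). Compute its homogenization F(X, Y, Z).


F(X, Y, Z) = 3*X**3 - X**2*Y + 2*X**2*Z + 3*X*Y**2 + 2*X*Y*Z + 2*X*Z**2 - Y**3 - Y**2*Z + Y*Z**2 + 2*Z**3

deg(f) = 3.
Substitute x = X/Z, y = Y/Z into f, then multiply by Z^3.
  monomial 3·x^3·y^0 ↦ 3·X^3·Y^0·Z^0.
  monomial -1·x^2·y^1 ↦ -1·X^2·Y^1·Z^0.
  monomial 2·x^2·y^0 ↦ 2·X^2·Y^0·Z^1.
  monomial 3·x^1·y^2 ↦ 3·X^1·Y^2·Z^0.
  monomial 2·x^1·y^1 ↦ 2·X^1·Y^1·Z^1.
  monomial 2·x^1·y^0 ↦ 2·X^1·Y^0·Z^2.
  monomial -1·x^0·y^3 ↦ -1·X^0·Y^3·Z^0.
  monomial -1·x^0·y^2 ↦ -1·X^0·Y^2·Z^1.
  monomial 1·x^0·y^1 ↦ 1·X^0·Y^1·Z^2.
  monomial 2·x^0·y^0 ↦ 2·X^0·Y^0·Z^3.
Collecting: F(X, Y, Z) = 3*X**3 - X**2*Y + 2*X**2*Z + 3*X*Y**2 + 2*X*Y*Z + 2*X*Z**2 - Y**3 - Y**2*Z + Y*Z**2 + 2*Z**3.
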